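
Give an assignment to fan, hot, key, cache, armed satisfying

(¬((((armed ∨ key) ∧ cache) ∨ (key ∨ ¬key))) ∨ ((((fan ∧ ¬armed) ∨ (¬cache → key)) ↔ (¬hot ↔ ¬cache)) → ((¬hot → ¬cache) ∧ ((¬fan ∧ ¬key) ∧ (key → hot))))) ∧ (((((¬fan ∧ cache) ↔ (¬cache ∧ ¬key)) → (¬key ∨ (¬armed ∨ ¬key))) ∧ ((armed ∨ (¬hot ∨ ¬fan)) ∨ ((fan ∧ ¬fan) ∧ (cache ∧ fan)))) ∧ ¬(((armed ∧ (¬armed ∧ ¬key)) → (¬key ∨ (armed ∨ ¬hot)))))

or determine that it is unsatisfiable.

Unsatisfiable — no assignment works.

The conjunct ¬(((armed ∧ (¬armed ∧ ¬key)) → (¬key ∨ (armed ∨ ¬hot)))) is unsatisfiable on its own:
  hot=F, key=F, armed=F: evaluates to False.
  hot=F, key=F, armed=T: evaluates to False.
  hot=F, key=T, armed=F: evaluates to False.
  hot=F, key=T, armed=T: evaluates to False.
  hot=T, key=F, armed=F: evaluates to False.
  hot=T, key=F, armed=T: evaluates to False.
  hot=T, key=T, armed=F: evaluates to False.
  hot=T, key=T, armed=T: evaluates to False.
So the whole conjunction is unsatisfiable.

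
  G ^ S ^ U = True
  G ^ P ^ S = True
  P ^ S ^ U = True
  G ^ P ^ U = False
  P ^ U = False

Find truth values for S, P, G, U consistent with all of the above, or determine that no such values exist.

S=T, P=F, G=F, U=F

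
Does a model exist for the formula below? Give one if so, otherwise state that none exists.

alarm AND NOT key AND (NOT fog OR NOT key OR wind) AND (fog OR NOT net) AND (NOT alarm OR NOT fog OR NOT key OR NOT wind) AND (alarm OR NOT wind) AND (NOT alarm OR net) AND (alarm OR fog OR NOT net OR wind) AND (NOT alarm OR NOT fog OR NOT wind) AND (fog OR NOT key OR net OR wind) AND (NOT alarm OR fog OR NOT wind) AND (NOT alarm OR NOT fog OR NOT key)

net=T, fog=T, alarm=T, key=F, wind=F

Unit clause (alarm) forces alarm = True.
Unit clause (NOT key) forces key = False.
In (NOT alarm OR net) only net is left, so net = True.
In (fog OR NOT net) only fog is left, so fog = True.
In (NOT alarm OR NOT fog OR NOT wind) only NOT wind is left, so wind = False.
All clauses satisfied.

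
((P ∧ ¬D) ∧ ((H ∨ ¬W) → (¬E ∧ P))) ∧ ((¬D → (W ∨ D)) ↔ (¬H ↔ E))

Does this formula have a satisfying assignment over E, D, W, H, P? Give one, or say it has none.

E: True, D: False, W: True, H: False, P: True

  (P ∧ ¬D) ∧ ((H ∨ ¬W) → (¬E ∧ P)) = True
    P ∧ ¬D = True
      ¬D = True
    (H ∨ ¬W) → (¬E ∧ P) = True
      H ∨ ¬W = False
        ¬W = False
      ¬E ∧ P = False
        ¬E = False
  (¬D → (W ∨ D)) ↔ (¬H ↔ E) = True
    ¬D → (W ∨ D) = True
      ¬D = True
      W ∨ D = True
    ¬H ↔ E = True
      ¬H = True
Both conjuncts True, so the formula holds.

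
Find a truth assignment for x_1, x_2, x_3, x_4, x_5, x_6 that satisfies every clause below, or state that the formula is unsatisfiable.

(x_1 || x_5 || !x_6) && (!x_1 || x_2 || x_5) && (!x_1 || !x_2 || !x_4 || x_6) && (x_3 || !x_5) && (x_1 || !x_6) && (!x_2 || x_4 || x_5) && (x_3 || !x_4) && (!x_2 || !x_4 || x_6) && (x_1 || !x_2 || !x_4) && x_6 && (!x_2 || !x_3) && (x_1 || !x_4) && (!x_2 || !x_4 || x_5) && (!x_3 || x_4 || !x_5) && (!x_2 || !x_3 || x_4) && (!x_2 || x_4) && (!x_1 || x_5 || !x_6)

x_1=T; x_2=F; x_3=T; x_4=T; x_5=T; x_6=T

Unit clause (x_6) forces x_6 = True.
In (x_1 || !x_6) only x_1 is left, so x_1 = True.
In (!x_1 || x_5 || !x_6) only x_5 is left, so x_5 = True.
In (x_3 || !x_5) only x_3 is left, so x_3 = True.
In (!x_2 || !x_3) only !x_2 is left, so x_2 = False.
In (!x_3 || x_4 || !x_5) only x_4 is left, so x_4 = True.
All clauses satisfied.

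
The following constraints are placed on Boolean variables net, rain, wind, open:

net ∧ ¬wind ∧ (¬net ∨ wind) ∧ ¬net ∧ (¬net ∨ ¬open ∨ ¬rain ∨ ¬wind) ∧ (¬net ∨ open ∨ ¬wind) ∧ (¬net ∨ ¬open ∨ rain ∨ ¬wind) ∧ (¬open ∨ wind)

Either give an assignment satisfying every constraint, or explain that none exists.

Case net = True:
  Clause (¬net) is falsified — contradiction.
Case net = False:
  Clause (net) is falsified — contradiction.
Both cases fail, so the formula is unsatisfiable.

UNSATISFIABLE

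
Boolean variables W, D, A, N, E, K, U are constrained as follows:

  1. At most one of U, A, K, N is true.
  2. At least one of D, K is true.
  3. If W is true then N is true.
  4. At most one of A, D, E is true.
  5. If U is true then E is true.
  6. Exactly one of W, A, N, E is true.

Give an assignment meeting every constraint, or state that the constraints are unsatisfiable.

W = False; D = True; A = False; N = True; E = False; K = False; U = False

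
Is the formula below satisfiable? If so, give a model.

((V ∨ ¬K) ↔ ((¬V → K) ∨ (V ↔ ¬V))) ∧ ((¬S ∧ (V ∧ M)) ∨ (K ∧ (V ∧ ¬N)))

M: True, N: True, S: False, K: True, V: True

  (V ∨ ¬K) ↔ ((¬V → K) ∨ (V ↔ ¬V)) = True
    V ∨ ¬K = True
      ¬K = False
    (¬V → K) ∨ (V ↔ ¬V) = True
      ¬V → K = True
        ¬V = False
      V ↔ ¬V = False
        ¬V = False
  (¬S ∧ (V ∧ M)) ∨ (K ∧ (V ∧ ¬N)) = True
    ¬S ∧ (V ∧ M) = True
      ¬S = True
      V ∧ M = True
    K ∧ (V ∧ ¬N) = False
      V ∧ ¬N = False
        ¬N = False
Both conjuncts True, so the formula holds.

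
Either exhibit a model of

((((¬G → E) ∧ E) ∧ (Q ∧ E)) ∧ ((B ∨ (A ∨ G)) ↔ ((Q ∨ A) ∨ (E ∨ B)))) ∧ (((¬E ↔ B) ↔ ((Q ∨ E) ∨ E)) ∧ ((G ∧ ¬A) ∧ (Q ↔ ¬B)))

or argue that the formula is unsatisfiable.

A = False; Q = True; B = False; E = True; G = True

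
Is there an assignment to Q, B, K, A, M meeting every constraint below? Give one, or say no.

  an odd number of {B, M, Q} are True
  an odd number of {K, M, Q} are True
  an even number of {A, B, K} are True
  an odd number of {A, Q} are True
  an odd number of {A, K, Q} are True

Q: True, B: False, K: False, A: False, M: False

{B, M, Q}: 1 true → odd ✓
{K, M, Q}: 1 true → odd ✓
{A, B, K}: 0 true → even ✓
{A, Q}: 1 true → odd ✓
{A, K, Q}: 1 true → odd ✓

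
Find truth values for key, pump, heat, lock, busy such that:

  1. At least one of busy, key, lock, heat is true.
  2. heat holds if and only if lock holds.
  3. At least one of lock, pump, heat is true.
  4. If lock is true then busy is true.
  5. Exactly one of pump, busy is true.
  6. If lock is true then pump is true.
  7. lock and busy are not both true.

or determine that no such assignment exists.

key: True, pump: True, heat: False, lock: False, busy: False

  (1) {busy, key, lock, heat}: 1 true — at least one ✓
  (2) heat=F, lock=F — same ✓
  (3) {lock, pump, heat}: 1 true — at least one ✓
  (4) lock=F ⇒ busy: vacuous ✓
  (5) {pump, busy}: 1 true — exactly one ✓
  (6) lock=F ⇒ pump: vacuous ✓
  (7) lock=F, busy=F — not both ✓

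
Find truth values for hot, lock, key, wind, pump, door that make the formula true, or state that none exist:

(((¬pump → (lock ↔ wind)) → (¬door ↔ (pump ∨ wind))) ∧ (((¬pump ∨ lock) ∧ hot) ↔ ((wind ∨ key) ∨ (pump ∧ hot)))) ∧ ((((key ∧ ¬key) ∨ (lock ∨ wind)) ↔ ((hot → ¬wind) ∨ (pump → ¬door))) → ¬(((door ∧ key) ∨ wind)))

hot = True, lock = True, key = True, wind = False, pump = False, door = False

  ((¬pump → (lock ↔ wind)) → (¬door ↔ (pump ∨ wind))) ∧ (((¬pump ∨ lock) ∧ hot) ↔ ((wind ∨ key) ∨ (pump ∧ hot))) = True
    (¬pump → (lock ↔ wind)) → (¬door ↔ (pump ∨ wind)) = True
      ¬pump → (lock ↔ wind) = False
        ¬pump = True
        lock ↔ wind = False
      ¬door ↔ (pump ∨ wind) = False
        ¬door = True
        pump ∨ wind = False
    ((¬pump ∨ lock) ∧ hot) ↔ ((wind ∨ key) ∨ (pump ∧ hot)) = True
      (¬pump ∨ lock) ∧ hot = True
        ¬pump ∨ lock = True
          ¬pump = True
      (wind ∨ key) ∨ (pump ∧ hot) = True
        wind ∨ key = True
        pump ∧ hot = False
  (((key ∧ ¬key) ∨ (lock ∨ wind)) ↔ ((hot → ¬wind) ∨ (pump → ¬door))) → ¬(((door ∧ key) ∨ wind)) = True
    ((key ∧ ¬key) ∨ (lock ∨ wind)) ↔ ((hot → ¬wind) ∨ (pump → ¬door)) = True
      (key ∧ ¬key) ∨ (lock ∨ wind) = True
        key ∧ ¬key = False
          ¬key = False
        lock ∨ wind = True
      (hot → ¬wind) ∨ (pump → ¬door) = True
        hot → ¬wind = True
          ¬wind = True
        pump → ¬door = True
          ¬door = True
    ¬(((door ∧ key) ∨ wind)) = True
      (door ∧ key) ∨ wind = False
        door ∧ key = False
Both conjuncts True, so the formula holds.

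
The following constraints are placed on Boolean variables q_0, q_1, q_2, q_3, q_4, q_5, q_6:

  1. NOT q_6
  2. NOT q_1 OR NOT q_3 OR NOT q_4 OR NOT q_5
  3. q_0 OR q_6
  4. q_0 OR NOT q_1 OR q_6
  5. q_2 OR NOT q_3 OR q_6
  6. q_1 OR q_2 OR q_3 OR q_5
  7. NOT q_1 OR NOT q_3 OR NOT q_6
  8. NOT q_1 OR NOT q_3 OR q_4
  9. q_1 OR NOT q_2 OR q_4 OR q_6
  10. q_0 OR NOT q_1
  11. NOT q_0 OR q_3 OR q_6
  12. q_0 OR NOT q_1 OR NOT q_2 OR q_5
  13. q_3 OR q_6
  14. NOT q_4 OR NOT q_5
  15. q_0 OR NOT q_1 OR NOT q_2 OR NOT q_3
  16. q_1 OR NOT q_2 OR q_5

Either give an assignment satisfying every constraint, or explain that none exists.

Unit clause (NOT q_6) forces q_6 = False.
In (q_0 OR q_6) only q_0 is left, so q_0 = True.
In (NOT q_0 OR q_3 OR q_6) only q_3 is left, so q_3 = True.
In (q_2 OR NOT q_3 OR q_6) only q_2 is left, so q_2 = True.
Set q_1 = True.
  then (NOT q_1 OR NOT q_3 OR q_4) forces q_4 = True.
  then (NOT q_4 OR NOT q_5) forces q_5 = False.
All clauses satisfied.

q_0=T, q_1=T, q_2=T, q_3=T, q_4=T, q_5=F, q_6=F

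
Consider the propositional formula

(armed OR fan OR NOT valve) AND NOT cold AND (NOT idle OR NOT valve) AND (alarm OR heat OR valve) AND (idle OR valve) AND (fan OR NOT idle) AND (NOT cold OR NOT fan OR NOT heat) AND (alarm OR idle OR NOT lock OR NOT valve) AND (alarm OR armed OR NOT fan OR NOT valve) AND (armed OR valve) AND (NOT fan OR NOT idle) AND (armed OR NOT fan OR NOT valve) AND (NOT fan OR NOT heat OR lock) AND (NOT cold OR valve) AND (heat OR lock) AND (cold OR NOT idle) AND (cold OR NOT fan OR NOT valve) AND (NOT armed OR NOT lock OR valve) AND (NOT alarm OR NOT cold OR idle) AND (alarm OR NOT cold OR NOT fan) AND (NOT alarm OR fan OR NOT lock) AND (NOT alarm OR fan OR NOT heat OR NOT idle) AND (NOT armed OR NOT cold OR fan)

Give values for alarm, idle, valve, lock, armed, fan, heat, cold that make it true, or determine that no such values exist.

alarm: True, idle: False, valve: True, lock: False, armed: True, fan: False, heat: True, cold: False

Unit clause (NOT cold) forces cold = False.
In (cold OR NOT idle) only NOT idle is left, so idle = False.
In (idle OR valve) only valve is left, so valve = True.
In (cold OR NOT fan OR NOT valve) only NOT fan is left, so fan = False.
In (armed OR fan OR NOT valve) only armed is left, so armed = True.
Set alarm = True.
  then (NOT alarm OR fan OR NOT lock) forces lock = False.
  then (heat OR lock) forces heat = True.
All clauses satisfied.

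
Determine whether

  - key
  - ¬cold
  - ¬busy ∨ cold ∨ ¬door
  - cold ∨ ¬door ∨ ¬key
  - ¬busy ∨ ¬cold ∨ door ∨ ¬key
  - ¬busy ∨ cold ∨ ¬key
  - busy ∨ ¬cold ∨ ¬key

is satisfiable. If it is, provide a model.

Unit clause (key) forces key = True.
Unit clause (¬cold) forces cold = False.
In (cold ∨ ¬door ∨ ¬key) only ¬door is left, so door = False.
In (¬busy ∨ cold ∨ ¬key) only ¬busy is left, so busy = False.
All clauses satisfied.

door = False; busy = False; key = True; cold = False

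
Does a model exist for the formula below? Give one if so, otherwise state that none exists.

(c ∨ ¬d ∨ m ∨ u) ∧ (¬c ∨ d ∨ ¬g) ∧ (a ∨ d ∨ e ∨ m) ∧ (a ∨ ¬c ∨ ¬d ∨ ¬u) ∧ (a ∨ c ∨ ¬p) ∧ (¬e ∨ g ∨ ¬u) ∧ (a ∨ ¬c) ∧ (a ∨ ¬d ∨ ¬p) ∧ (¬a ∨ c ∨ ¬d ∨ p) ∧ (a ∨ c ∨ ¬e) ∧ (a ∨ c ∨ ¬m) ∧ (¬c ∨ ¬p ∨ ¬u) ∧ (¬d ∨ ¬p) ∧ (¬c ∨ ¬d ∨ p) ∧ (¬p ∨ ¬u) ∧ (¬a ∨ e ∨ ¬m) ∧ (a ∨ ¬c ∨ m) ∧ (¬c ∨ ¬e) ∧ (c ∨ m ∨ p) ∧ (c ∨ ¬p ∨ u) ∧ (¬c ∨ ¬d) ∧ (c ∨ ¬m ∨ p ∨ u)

g: False; m: False; e: False; c: True; d: False; u: False; a: True; p: False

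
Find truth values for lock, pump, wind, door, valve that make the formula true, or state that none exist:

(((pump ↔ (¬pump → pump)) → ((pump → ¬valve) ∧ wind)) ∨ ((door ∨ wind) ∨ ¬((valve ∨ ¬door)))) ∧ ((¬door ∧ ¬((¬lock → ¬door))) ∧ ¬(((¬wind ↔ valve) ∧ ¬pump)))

Unsatisfiable

Case door = True: the conjunct ¬door is False.
Case door = False: the conjunct ¬((¬lock → ¬door)) becomes ¬((¬lock → True)) = False.
Both cases fail — unsatisfiable.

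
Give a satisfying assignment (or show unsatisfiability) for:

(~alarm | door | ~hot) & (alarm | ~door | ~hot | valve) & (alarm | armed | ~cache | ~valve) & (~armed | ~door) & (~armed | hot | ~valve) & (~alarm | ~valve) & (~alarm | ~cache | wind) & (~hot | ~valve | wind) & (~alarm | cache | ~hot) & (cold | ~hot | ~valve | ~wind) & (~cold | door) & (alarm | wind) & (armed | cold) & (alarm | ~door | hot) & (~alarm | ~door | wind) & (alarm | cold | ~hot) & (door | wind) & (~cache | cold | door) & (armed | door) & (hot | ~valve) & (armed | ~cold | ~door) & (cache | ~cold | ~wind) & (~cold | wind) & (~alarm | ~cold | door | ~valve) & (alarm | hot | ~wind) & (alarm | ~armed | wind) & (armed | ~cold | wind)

door = False, armed = True, cache = False, wind = True, cold = False, hot = False, valve = False, alarm = True

Set door = False.
  then (~cold | door) forces cold = False.
  then (armed | cold) forces armed = True.
  then (door | wind) forces wind = True.
  then (~cache | cold | door) forces cache = False.
Try hot = True:
  (~alarm | door | ~hot) forces alarm = False.
  clause (alarm | cold | ~hot) is falsified — backtrack.
So hot = False.
  then (~armed | hot | ~valve) forces valve = False.
  then (alarm | hot | ~wind) forces alarm = True.
All clauses satisfied.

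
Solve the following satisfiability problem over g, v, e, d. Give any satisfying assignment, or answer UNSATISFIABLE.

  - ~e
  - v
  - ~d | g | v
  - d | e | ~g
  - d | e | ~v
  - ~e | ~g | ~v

Unit clause (~e) forces e = False.
Unit clause (v) forces v = True.
In (d | e | ~v) only d is left, so d = True.
Set g = False.
Check each clause:
  (~e): ~e holds.
  (v): v holds.
  (~d | g | v): v holds.
  (d | e | ~g): d holds.
  (d | e | ~v): d holds.
  (~e | ~g | ~v): ~e holds.
All clauses satisfied.

g = False, v = True, e = False, d = True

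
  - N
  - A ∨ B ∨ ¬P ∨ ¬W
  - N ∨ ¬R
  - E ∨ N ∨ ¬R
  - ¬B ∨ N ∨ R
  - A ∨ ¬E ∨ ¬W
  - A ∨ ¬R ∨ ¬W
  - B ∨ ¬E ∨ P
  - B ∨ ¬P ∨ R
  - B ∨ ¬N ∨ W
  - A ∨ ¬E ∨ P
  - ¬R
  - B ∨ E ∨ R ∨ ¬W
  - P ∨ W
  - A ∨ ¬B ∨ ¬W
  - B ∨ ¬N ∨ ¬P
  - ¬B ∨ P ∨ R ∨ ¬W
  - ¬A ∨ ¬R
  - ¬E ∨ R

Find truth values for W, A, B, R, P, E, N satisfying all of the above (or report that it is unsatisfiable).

W = False, A = False, B = True, R = False, P = True, E = False, N = True

Unit clause (N) forces N = True.
Unit clause (¬R) forces R = False.
In (¬E ∨ R) only ¬E is left, so E = False.
Set W = False.
  then (B ∨ ¬N ∨ W) forces B = True.
  then (P ∨ W) forces P = True.
Set A = False.
All clauses satisfied.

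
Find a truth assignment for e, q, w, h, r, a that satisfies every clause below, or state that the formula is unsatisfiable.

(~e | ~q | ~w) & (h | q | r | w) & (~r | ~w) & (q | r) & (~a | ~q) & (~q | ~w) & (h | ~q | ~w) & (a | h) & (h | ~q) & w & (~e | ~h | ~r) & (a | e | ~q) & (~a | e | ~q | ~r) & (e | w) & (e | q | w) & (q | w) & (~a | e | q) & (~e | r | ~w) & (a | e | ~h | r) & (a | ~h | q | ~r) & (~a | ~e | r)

UNSATISFIABLE

Case w = True:
  (~r | ~w) forces r = False.
  (q | r) forces q = True.
  Clause (~q | ~w) is falsified — contradiction.
Case w = False:
  Clause (w) is falsified — contradiction.
Both cases fail, so the formula is unsatisfiable.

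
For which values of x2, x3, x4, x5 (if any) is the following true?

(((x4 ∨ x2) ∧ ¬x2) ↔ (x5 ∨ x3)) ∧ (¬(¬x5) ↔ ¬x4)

x2=F; x3=T; x4=T; x5=F

  ((x4 ∨ x2) ∧ ¬x2) ↔ (x5 ∨ x3) = True
    (x4 ∨ x2) ∧ ¬x2 = True
      x4 ∨ x2 = True
      ¬x2 = True
    x5 ∨ x3 = True
  ¬(¬x5) ↔ ¬x4 = True
    ¬(¬x5) = False
      ¬x5 = True
    ¬x4 = False
Both conjuncts True, so the formula holds.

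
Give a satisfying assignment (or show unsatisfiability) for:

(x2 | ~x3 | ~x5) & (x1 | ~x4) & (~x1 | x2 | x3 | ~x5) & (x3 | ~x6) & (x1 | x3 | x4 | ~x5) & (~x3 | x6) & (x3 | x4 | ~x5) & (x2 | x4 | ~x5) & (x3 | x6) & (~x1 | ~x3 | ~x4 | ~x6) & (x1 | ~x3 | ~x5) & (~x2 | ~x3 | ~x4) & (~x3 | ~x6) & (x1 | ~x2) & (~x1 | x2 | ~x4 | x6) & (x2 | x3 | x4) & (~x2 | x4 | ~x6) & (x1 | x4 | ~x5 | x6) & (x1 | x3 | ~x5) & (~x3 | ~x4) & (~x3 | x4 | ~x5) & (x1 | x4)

Case x3 = True:
  (~x3 | x6) forces x6 = True.
  Clause (~x3 | ~x6) is falsified — contradiction.
Case x3 = False:
  (x3 | ~x6) forces x6 = False.
  Clause (x3 | x6) is falsified — contradiction.
Both cases fail, so the formula is unsatisfiable.

No satisfying assignment exists.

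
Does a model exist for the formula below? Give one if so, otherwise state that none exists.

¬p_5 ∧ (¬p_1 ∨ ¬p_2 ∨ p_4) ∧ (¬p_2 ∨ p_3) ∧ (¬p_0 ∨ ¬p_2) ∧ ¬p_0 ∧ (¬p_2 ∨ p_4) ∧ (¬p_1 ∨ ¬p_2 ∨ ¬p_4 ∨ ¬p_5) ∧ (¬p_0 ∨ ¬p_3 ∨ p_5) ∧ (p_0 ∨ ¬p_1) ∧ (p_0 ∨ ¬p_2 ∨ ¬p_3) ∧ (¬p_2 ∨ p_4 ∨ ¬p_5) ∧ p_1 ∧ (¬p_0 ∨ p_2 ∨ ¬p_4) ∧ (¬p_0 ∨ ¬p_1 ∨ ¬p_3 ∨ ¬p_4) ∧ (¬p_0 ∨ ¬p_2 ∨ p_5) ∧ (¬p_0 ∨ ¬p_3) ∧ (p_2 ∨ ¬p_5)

Case p_0 = True:
  Clause (¬p_0) is falsified — contradiction.
Case p_0 = False:
  (¬p_5) forces p_5 = False.
  (p_0 ∨ ¬p_1) forces p_1 = False.
  Clause (p_1) is falsified — contradiction.
Both cases fail, so the formula is unsatisfiable.

UNSATISFIABLE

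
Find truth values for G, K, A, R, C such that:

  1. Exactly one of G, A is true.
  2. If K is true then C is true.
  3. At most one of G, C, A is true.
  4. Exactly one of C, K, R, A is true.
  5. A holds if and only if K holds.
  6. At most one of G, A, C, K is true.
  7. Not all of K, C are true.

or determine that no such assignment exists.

G = True; K = False; A = False; R = True; C = False

  (1) {G, A}: 1 true — exactly one ✓
  (2) K=F ⇒ C: vacuous ✓
  (3) {G, C, A}: 1 true — at most one ✓
  (4) {C, K, R, A}: 1 true — exactly one ✓
  (5) A=F, K=F — same ✓
  (6) {G, A, C, K}: 1 true — at most one ✓
  (7) {K, C}: 0/2 true — not all ✓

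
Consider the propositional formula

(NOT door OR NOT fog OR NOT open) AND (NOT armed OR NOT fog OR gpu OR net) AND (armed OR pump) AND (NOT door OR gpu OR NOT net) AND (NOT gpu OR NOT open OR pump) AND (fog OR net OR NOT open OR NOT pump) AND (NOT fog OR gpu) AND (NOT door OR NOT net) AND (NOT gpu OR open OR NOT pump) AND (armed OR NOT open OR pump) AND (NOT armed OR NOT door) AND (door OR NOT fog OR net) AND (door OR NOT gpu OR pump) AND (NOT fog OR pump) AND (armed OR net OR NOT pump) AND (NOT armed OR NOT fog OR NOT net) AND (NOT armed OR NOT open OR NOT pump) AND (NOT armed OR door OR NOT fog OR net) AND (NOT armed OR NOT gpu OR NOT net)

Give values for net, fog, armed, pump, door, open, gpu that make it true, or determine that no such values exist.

net=F; fog=F; armed=T; pump=F; door=F; open=T; gpu=F

Set net = False.
Try fog = True:
  (NOT fog OR gpu) forces gpu = True.
  (door OR NOT fog OR net) forces door = True.
  (NOT door OR NOT fog OR NOT open) forces open = False.
  (NOT gpu OR open OR NOT pump) forces pump = False.
  clause (NOT fog OR pump) is falsified — backtrack.
So fog = False.
Try armed = False:
  (armed OR pump) forces pump = True.
  clause (armed OR net OR NOT pump) is falsified — backtrack.
So armed = True.
  then (NOT armed OR NOT door) forces door = False.
Set pump = False.
  then (door OR NOT gpu OR pump) forces gpu = False.
Set open = True.
All clauses satisfied.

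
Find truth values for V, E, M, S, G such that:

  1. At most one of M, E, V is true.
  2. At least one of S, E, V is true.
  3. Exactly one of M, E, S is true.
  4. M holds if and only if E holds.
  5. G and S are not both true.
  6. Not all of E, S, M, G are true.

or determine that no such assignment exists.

V: False; E: False; M: False; S: True; G: False

  (1) {M, E, V}: 0 true — at most one ✓
  (2) {S, E, V}: 1 true — at least one ✓
  (3) {M, E, S}: 1 true — exactly one ✓
  (4) M=F, E=F — same ✓
  (5) G=F, S=T — not both ✓
  (6) {E, S, M, G}: 1/4 true — not all ✓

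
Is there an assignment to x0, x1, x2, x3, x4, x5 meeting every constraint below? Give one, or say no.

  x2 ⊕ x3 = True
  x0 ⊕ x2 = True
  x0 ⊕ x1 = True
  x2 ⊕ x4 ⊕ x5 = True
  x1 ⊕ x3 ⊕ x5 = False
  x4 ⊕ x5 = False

x0 = False; x1 = True; x2 = True; x3 = False; x4 = True; x5 = True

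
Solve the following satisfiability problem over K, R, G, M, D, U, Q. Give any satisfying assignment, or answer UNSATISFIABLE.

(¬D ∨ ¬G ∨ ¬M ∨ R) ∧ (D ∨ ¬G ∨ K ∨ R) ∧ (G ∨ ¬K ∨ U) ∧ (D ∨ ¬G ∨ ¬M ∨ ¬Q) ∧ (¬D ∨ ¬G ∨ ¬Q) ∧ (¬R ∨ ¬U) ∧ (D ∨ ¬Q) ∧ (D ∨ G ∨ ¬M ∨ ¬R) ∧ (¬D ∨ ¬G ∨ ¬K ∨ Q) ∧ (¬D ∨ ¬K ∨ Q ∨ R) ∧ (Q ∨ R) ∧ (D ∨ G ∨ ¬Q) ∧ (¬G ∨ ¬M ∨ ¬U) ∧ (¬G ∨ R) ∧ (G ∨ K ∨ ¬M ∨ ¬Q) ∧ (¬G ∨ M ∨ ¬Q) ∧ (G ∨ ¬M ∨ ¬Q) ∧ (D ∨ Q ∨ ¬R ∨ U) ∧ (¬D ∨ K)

Try K = False:
  (¬D ∨ K) forces D = False.
  (D ∨ ¬Q) forces Q = False.
  (Q ∨ R) forces R = True.
  (¬R ∨ ¬U) forces U = False.
  clause (D ∨ Q ∨ ¬R ∨ U) is falsified — backtrack.
So K = True.
Set R = False.
  then (Q ∨ R) forces Q = True.
  then (¬G ∨ R) forces G = False.
  then (G ∨ ¬M ∨ ¬Q) forces M = False.
  then (G ∨ ¬K ∨ U) forces U = True.
  then (D ∨ ¬Q) forces D = True.
All clauses satisfied.

K: True, R: False, G: False, M: False, D: True, U: True, Q: True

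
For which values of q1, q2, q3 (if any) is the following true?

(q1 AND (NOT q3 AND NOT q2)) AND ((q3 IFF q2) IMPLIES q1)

q1: True, q2: False, q3: False

  q1 AND (NOT q3 AND NOT q2) = True
    NOT q3 AND NOT q2 = True
      NOT q3 = True
      NOT q2 = True
  (q3 IFF q2) IMPLIES q1 = True
    q3 IFF q2 = True
Both conjuncts True, so the formula holds.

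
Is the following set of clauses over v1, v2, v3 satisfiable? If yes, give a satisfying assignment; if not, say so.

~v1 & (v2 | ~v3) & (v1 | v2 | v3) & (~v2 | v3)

v1 = False, v2 = True, v3 = True

Unit clause (~v1) forces v1 = False.
Try v2 = False:
  (v2 | ~v3) forces v3 = False.
  clause (v1 | v2 | v3) is falsified — backtrack.
So v2 = True.
  then (~v2 | v3) forces v3 = True.
Check each clause:
  (~v1): ~v1 holds.
  (v2 | ~v3): v2 holds.
  (v1 | v2 | v3): v2 holds.
  (~v2 | v3): v3 holds.
All clauses satisfied.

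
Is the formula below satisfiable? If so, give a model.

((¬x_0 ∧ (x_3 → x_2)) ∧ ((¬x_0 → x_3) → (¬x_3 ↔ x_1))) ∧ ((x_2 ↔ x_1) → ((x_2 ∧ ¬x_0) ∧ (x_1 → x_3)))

x_0 = False, x_1 = True, x_2 = False, x_3 = False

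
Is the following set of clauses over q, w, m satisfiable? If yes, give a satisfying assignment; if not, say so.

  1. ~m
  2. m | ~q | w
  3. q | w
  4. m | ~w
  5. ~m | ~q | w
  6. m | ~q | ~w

Case m = True:
  Clause (~m) is falsified — contradiction.
Case m = False:
  (m | ~w) forces w = False.
  (m | ~q | w) forces q = False.
  Clause (q | w) is falsified — contradiction.
Both cases fail, so the formula is unsatisfiable.

The formula is unsatisfiable.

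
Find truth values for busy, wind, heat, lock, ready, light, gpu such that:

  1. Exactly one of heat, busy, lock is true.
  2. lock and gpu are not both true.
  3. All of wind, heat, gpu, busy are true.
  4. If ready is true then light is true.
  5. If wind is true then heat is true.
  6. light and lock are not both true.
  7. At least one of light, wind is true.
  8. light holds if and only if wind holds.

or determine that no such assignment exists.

The formula is unsatisfiable.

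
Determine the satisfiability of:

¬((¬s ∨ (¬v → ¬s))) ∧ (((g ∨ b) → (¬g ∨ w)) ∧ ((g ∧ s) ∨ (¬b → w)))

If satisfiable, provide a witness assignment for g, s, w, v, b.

g = True, s = True, w = True, v = False, b = True

  ¬((¬s ∨ (¬v → ¬s))) = True
    ¬s ∨ (¬v → ¬s) = False
      ¬s = False
      ¬v → ¬s = False
        ¬v = True
        ¬s = False
  ((g ∨ b) → (¬g ∨ w)) ∧ ((g ∧ s) ∨ (¬b → w)) = True
    (g ∨ b) → (¬g ∨ w) = True
      g ∨ b = True
      ¬g ∨ w = True
        ¬g = False
    (g ∧ s) ∨ (¬b → w) = True
      g ∧ s = True
      ¬b → w = True
        ¬b = False
Both conjuncts True, so the formula holds.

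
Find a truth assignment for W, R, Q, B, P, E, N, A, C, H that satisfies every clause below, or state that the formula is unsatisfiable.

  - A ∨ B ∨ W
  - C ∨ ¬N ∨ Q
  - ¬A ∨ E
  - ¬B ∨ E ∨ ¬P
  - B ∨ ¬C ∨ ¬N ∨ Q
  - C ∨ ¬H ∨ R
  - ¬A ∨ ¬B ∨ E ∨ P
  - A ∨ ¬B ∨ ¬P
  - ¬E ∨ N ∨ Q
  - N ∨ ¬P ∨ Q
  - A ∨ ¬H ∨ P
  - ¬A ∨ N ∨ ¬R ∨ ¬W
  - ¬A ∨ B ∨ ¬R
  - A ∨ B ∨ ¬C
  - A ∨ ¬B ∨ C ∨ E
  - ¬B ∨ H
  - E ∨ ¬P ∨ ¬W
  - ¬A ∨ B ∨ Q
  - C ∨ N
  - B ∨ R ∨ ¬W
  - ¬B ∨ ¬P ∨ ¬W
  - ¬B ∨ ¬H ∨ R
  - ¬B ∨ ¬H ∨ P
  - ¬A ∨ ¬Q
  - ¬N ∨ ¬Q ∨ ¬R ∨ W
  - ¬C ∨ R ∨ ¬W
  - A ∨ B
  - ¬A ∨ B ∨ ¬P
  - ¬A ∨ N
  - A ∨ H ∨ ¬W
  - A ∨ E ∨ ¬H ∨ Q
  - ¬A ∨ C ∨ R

Set W = False.
Set R = True.
Try Q = True:
  (¬A ∨ ¬Q) forces A = False.
  (A ∨ B ∨ W) forces B = True.
  (A ∨ ¬B ∨ ¬P) forces P = False.
  (A ∨ ¬H ∨ P) forces H = False.
  clause (¬B ∨ H) is falsified — backtrack.
So Q = False.
Set B = True.
  then (¬B ∨ H) forces H = True.
  then (¬B ∨ ¬H ∨ P) forces P = True.
  then (¬B ∨ E ∨ ¬P) forces E = True.
  then (A ∨ ¬B ∨ ¬P) forces A = True.
  then (¬E ∨ N ∨ Q) forces N = True.
  then (C ∨ ¬N ∨ Q) forces C = True.
All clauses satisfied.

W = False, R = True, Q = False, B = True, P = True, E = True, N = True, A = True, C = True, H = True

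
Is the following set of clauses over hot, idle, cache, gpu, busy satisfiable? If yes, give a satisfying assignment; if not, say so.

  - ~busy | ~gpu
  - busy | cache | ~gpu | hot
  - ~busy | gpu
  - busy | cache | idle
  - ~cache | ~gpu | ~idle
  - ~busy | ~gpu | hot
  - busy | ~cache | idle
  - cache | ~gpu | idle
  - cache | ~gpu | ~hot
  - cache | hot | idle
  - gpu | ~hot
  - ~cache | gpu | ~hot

hot=F, idle=T, cache=T, gpu=F, busy=F

Try hot = True:
  (gpu | ~hot) forces gpu = True.
  (~busy | ~gpu) forces busy = False.
  (cache | ~gpu | ~hot) forces cache = True.
  (~cache | ~gpu | ~idle) forces idle = False.
  clause (busy | ~cache | idle) is falsified — backtrack.
So hot = False.
Set idle = True.
Set cache = True.
  then (~cache | ~gpu | ~idle) forces gpu = False.
  then (~busy | gpu) forces busy = False.
All clauses satisfied.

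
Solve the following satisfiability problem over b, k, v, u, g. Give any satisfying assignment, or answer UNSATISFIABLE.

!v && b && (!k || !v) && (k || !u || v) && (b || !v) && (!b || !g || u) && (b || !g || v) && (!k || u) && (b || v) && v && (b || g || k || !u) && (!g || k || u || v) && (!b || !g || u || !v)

The formula is unsatisfiable.

Case v = True:
  Clause (!v) is falsified — contradiction.
Case v = False:
  Clause (v) is falsified — contradiction.
Both cases fail, so the formula is unsatisfiable.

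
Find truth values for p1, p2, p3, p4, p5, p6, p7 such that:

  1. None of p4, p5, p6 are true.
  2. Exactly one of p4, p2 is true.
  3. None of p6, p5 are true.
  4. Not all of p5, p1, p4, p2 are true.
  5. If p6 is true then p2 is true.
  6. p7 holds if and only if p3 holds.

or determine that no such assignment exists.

p1 = False; p2 = True; p3 = False; p4 = False; p5 = False; p6 = False; p7 = False

  (1) {p4, p5, p6}: 0 true — none ✓
  (2) {p4, p2}: 1 true — exactly one ✓
  (3) {p6, p5}: 0 true — none ✓
  (4) {p5, p1, p4, p2}: 1/4 true — not all ✓
  (5) p6=F ⇒ p2: vacuous ✓
  (6) p7=F, p3=F — same ✓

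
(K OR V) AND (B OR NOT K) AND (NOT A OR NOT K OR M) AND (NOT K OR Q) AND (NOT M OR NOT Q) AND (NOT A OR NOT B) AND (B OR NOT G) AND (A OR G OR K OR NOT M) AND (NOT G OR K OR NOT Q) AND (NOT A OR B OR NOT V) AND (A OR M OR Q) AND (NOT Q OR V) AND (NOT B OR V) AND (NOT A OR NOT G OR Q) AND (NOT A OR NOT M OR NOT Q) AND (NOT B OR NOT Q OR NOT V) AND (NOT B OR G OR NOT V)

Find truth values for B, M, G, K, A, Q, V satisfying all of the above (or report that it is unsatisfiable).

B = True, M = True, G = True, K = False, A = False, Q = False, V = True

Set B = True.
  then (NOT A OR NOT B) forces A = False.
  then (NOT B OR V) forces V = True.
  then (NOT B OR NOT Q OR NOT V) forces Q = False.
  then (NOT B OR G OR NOT V) forces G = True.
  then (NOT K OR Q) forces K = False.
  then (A OR M OR Q) forces M = True.
All clauses satisfied.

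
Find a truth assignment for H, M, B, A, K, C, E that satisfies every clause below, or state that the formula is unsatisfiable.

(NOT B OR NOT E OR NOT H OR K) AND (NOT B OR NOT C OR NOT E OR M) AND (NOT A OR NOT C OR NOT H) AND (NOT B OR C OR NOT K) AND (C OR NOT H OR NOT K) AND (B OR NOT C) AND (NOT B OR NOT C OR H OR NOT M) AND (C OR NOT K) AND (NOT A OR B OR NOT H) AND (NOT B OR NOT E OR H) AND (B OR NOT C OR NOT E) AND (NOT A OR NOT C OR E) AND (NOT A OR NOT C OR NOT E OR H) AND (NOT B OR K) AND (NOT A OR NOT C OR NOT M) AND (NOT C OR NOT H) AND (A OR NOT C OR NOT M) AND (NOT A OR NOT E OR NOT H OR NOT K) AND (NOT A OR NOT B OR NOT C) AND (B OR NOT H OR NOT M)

H: False, M: False, B: False, A: False, K: False, C: False, E: False

Set H = False.
Set M = False.
Set B = False.
  then (B OR NOT C) forces C = False.
  then (C OR NOT K) forces K = False.
Set A = False.
Set E = False.
All clauses satisfied.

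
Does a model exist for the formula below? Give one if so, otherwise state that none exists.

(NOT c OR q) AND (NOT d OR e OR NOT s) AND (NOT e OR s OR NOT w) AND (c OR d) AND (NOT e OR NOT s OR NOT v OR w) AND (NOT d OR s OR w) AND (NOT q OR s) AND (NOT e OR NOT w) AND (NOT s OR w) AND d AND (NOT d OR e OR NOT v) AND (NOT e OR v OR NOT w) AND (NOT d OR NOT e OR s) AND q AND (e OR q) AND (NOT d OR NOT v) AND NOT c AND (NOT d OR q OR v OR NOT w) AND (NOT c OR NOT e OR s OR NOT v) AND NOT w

The formula is unsatisfiable.

Case s = True:
  (NOT s OR w) forces w = True.
  Clause (NOT w) is falsified — contradiction.
Case s = False:
  (NOT q OR s) forces q = False.
  Clause (q) is falsified — contradiction.
Both cases fail, so the formula is unsatisfiable.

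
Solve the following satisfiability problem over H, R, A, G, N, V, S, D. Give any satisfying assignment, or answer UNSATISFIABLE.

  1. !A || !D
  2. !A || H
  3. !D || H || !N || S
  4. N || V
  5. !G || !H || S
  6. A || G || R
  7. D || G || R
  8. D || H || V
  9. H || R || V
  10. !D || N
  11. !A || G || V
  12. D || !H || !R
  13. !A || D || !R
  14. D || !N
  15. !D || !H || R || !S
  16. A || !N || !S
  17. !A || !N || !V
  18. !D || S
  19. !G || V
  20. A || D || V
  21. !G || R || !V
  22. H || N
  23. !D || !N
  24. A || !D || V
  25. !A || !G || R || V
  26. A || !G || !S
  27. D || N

The formula is unsatisfiable.

Case N = True:
  (D || !N) forces D = True.
  Clause (!D || !N) is falsified — contradiction.
Case N = False:
  (N || V) forces V = True.
  (!D || N) forces D = False.
  Clause (D || N) is falsified — contradiction.
Both cases fail, so the formula is unsatisfiable.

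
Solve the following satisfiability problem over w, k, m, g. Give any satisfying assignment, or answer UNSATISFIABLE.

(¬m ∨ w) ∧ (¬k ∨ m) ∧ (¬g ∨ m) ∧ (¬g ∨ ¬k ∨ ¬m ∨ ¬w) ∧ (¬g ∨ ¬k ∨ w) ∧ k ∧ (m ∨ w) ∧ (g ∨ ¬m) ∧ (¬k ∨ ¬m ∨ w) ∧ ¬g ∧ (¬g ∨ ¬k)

Case g = True:
  Clause (¬g) is falsified — contradiction.
Case g = False:
  (k) forces k = True.
  (¬k ∨ m) forces m = True.
  Clause (g ∨ ¬m) is falsified — contradiction.
Both cases fail, so the formula is unsatisfiable.

The formula is unsatisfiable.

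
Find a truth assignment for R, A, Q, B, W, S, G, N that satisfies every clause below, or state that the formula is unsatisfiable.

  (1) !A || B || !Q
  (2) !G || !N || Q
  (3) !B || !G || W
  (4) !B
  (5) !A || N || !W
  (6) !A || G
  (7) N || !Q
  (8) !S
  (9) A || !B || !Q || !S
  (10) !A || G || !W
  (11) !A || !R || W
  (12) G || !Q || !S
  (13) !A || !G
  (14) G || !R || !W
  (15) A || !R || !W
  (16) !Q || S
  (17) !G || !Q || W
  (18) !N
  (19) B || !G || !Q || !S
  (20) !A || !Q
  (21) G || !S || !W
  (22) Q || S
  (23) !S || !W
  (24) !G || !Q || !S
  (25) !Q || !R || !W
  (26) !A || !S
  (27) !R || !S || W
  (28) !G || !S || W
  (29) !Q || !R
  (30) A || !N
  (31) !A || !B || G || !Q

Case B = True:
  Clause (!B) is falsified — contradiction.
Case B = False:
  (!S) forces S = False.
  (!Q || S) forces Q = False.
  Clause (Q || S) is falsified — contradiction.
Both cases fail, so the formula is unsatisfiable.

Unsatisfiable — no assignment works.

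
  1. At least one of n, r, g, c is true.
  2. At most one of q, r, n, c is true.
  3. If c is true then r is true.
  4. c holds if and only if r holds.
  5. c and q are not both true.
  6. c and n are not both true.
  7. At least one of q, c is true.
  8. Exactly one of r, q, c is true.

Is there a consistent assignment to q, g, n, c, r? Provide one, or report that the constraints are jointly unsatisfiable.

q = True, g = True, n = False, c = False, r = False

  (1) {n, r, g, c}: 1 true — at least one ✓
  (2) {q, r, n, c}: 1 true — at most one ✓
  (3) c=F ⇒ r: vacuous ✓
  (4) c=F, r=F — same ✓
  (5) c=F, q=T — not both ✓
  (6) c=F, n=F — not both ✓
  (7) {q, c}: 1 true — at least one ✓
  (8) {r, q, c}: 1 true — exactly one ✓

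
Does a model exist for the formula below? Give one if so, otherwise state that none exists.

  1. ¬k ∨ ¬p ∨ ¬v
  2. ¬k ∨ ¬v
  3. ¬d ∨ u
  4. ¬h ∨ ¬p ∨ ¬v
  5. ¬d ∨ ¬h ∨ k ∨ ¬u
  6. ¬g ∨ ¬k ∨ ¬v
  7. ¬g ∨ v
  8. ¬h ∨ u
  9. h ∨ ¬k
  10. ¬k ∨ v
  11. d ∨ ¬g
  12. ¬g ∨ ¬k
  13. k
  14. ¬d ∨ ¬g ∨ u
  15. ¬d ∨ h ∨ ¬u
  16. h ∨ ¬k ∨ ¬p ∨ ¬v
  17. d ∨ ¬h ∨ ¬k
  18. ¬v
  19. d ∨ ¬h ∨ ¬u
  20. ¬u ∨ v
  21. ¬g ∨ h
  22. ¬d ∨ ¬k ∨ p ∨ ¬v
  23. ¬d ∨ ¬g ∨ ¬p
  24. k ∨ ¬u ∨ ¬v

Unsatisfiable

Case k = True:
  (¬k ∨ ¬v) forces v = False.
  Clause (¬k ∨ v) is falsified — contradiction.
Case k = False:
  Clause (k) is falsified — contradiction.
Both cases fail, so the formula is unsatisfiable.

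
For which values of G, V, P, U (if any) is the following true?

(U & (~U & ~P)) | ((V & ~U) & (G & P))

G = True; V = True; P = True; U = False

  (U & (~U & ~P)) | ((V & ~U) & (G & P)) = True
    U & (~U & ~P) = False
      ~U & ~P = False
        ~U = True
        ~P = False
    (V & ~U) & (G & P) = True
      V & ~U = True
        ~U = True
      G & P = True
The formula evaluates to True.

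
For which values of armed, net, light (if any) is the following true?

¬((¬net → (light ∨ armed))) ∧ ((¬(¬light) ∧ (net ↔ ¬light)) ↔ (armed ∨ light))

armed: False, net: False, light: False

  ¬((¬net → (light ∨ armed))) = True
    ¬net → (light ∨ armed) = False
      ¬net = True
      light ∨ armed = False
  (¬(¬light) ∧ (net ↔ ¬light)) ↔ (armed ∨ light) = True
    ¬(¬light) ∧ (net ↔ ¬light) = False
      ¬(¬light) = False
        ¬light = True
      net ↔ ¬light = False
        ¬light = True
    armed ∨ light = False
Both conjuncts True, so the formula holds.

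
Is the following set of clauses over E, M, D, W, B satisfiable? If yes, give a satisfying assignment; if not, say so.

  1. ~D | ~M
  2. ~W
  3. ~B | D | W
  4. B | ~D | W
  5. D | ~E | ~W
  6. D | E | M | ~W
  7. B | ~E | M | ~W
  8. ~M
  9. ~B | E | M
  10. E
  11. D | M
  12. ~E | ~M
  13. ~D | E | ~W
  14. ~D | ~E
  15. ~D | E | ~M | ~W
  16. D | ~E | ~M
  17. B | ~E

No satisfying assignment exists.

Case E = True:
  (~W) forces W = False.
  (~M) forces M = False.
  (D | M) forces D = True.
  Clause (~D | ~E) is falsified — contradiction.
Case E = False:
  Clause (E) is falsified — contradiction.
Both cases fail, so the formula is unsatisfiable.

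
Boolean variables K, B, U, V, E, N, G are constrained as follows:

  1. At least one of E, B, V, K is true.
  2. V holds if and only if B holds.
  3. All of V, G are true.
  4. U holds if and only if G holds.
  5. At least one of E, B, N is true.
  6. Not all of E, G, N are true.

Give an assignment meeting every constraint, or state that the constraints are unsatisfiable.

K = False; B = True; U = True; V = True; E = False; N = False; G = True

  (1) {E, B, V, K}: 2 true — at least one ✓
  (2) V=T, B=T — same ✓
  (3) {V, G}: all 2 true ✓
  (4) U=T, G=T — same ✓
  (5) {E, B, N}: 1 true — at least one ✓
  (6) {E, G, N}: 1/3 true — not all ✓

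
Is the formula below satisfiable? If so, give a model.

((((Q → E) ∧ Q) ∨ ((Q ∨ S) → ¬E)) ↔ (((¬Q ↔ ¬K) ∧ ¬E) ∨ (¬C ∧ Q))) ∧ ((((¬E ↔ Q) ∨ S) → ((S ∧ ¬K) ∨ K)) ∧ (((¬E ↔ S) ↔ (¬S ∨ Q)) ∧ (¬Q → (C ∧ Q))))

C = True, Q = True, K = True, E = False, S = True

  (((Q → E) ∧ Q) ∨ ((Q ∨ S) → ¬E)) ↔ (((¬Q ↔ ¬K) ∧ ¬E) ∨ (¬C ∧ Q)) = True
    ((Q → E) ∧ Q) ∨ ((Q ∨ S) → ¬E) = True
      (Q → E) ∧ Q = False
        Q → E = False
      (Q ∨ S) → ¬E = True
        Q ∨ S = True
        ¬E = True
    ((¬Q ↔ ¬K) ∧ ¬E) ∨ (¬C ∧ Q) = True
      (¬Q ↔ ¬K) ∧ ¬E = True
        ¬Q ↔ ¬K = True
          ¬Q = False
          ¬K = False
        ¬E = True
      ¬C ∧ Q = False
        ¬C = False
  (((¬E ↔ Q) ∨ S) → ((S ∧ ¬K) ∨ K)) ∧ (((¬E ↔ S) ↔ (¬S ∨ Q)) ∧ (¬Q → (C ∧ Q))) = True
    ((¬E ↔ Q) ∨ S) → ((S ∧ ¬K) ∨ K) = True
      (¬E ↔ Q) ∨ S = True
        ¬E ↔ Q = True
          ¬E = True
      (S ∧ ¬K) ∨ K = True
        S ∧ ¬K = False
          ¬K = False
    ((¬E ↔ S) ↔ (¬S ∨ Q)) ∧ (¬Q → (C ∧ Q)) = True
      (¬E ↔ S) ↔ (¬S ∨ Q) = True
        ¬E ↔ S = True
          ¬E = True
        ¬S ∨ Q = True
          ¬S = False
      ¬Q → (C ∧ Q) = True
        ¬Q = False
        C ∧ Q = True
Both conjuncts True, so the formula holds.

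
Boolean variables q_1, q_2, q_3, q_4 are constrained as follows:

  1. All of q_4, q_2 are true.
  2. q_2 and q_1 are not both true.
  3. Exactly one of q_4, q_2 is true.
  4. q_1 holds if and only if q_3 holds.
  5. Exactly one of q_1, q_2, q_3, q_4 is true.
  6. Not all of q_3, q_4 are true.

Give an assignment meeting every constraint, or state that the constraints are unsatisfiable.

Case q_2 = True:
  (1) forces q_4 = True.
  Constraint (3) is violated (q_4=T, q_2=T) — contradiction.
Case q_2 = False:
  Constraint (1) is violated (q_2=F) — contradiction.
Both cases fail — unsatisfiable.

Unsatisfiable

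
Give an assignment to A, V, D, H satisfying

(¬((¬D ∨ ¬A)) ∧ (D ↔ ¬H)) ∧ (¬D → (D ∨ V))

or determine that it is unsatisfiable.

A=T, V=T, D=T, H=F

  ¬((¬D ∨ ¬A)) ∧ (D ↔ ¬H) = True
    ¬((¬D ∨ ¬A)) = True
      ¬D ∨ ¬A = False
        ¬D = False
        ¬A = False
    D ↔ ¬H = True
      ¬H = True
  ¬D → (D ∨ V) = True
    ¬D = False
    D ∨ V = True
Both conjuncts True, so the formula holds.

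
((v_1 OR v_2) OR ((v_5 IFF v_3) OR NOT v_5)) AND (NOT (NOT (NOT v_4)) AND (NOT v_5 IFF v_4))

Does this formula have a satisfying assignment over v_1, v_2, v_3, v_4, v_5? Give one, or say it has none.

v_1: False; v_2: True; v_3: True; v_4: False; v_5: True

  (v_1 OR v_2) OR ((v_5 IFF v_3) OR NOT v_5) = True
    v_1 OR v_2 = True
    (v_5 IFF v_3) OR NOT v_5 = True
      v_5 IFF v_3 = True
      NOT v_5 = False
  NOT (NOT (NOT v_4)) AND (NOT v_5 IFF v_4) = True
    NOT (NOT (NOT v_4)) = True
      NOT (NOT v_4) = False
        NOT v_4 = True
    NOT v_5 IFF v_4 = True
      NOT v_5 = False
Both conjuncts True, so the formula holds.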